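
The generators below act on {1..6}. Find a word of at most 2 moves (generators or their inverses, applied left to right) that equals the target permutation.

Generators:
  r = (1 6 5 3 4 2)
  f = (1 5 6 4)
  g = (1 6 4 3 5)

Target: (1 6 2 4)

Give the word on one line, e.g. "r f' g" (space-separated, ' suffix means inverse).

g' r'

  after g': (1 5 3 4 6)
  after r': (1 6 2 4)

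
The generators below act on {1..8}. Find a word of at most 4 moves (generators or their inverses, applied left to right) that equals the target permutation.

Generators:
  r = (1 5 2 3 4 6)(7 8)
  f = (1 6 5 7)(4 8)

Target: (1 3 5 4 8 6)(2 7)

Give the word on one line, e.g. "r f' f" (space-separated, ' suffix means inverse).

  after r: (1 5 2 3 4 6)(7 8)
  after r: (1 2 4)(3 6 5)
  after f': (1 2 8 4 7 5 3)
  after r: (1 3 5 4 8 6)(2 7)

r r f' r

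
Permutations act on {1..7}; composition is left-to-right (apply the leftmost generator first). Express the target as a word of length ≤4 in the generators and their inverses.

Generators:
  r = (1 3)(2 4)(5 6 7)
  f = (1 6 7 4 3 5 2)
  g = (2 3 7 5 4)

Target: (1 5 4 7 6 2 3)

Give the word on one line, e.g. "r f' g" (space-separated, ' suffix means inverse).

  after r': (1 3)(2 4)(5 7 6)
  after g: (1 7 6 4 3)
  after g: (1 5 4 7 6 2 3)

r' g g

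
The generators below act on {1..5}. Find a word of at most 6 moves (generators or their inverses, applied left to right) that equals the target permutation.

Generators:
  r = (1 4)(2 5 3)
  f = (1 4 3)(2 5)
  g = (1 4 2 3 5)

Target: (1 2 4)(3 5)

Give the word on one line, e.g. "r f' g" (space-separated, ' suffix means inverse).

g' f' f' f'

  after g': (1 5 3 2 4)
  after f': (1 2)(3 5 4)
  after f': (1 5)(2 3)
  after f': (1 2 4)(3 5)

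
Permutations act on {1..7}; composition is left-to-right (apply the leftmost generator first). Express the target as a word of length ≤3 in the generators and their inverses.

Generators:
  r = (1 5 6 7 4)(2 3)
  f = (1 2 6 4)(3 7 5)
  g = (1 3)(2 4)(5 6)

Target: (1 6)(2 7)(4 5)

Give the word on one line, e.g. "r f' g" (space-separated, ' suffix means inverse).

f g' f'

  after f: (1 2 6 4)(3 7 5)
  after g': (1 4 3 7 6 2 5)
  after f': (1 6)(2 7)(4 5)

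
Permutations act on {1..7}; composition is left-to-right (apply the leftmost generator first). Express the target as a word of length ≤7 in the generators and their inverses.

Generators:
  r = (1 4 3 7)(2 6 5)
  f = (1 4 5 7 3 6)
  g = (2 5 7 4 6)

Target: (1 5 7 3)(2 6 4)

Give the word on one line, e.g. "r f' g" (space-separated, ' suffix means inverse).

r g' f r g'

  after r: (1 4 3 7)(2 6 5)
  after g': (1 7)(2 4 3 5 6)
  after f: (1 3 7 4 6 2 5)
  after r: (1 7 3)(4 5)
  after g': (1 5 7 3)(2 6 4)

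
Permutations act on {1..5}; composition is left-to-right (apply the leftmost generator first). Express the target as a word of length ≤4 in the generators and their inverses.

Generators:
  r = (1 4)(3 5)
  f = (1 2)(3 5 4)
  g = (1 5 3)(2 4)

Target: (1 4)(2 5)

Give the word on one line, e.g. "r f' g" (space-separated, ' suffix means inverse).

f r' r' g

  after f: (1 2)(3 5 4)
  after r': (1 2 4 5)
  after r': (1 2)(3 5 4)
  after g: (1 4)(2 5)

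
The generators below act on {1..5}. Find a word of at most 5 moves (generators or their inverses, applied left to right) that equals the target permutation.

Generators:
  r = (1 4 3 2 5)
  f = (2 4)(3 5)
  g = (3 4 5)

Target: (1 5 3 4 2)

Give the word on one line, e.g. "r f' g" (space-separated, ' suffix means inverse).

f' g r g' f

  after f': (2 4)(3 5)
  after g: (2 5 4)
  after r: (1 4 5 3 2)
  after g': (1 3 2)
  after f: (1 5 3 4 2)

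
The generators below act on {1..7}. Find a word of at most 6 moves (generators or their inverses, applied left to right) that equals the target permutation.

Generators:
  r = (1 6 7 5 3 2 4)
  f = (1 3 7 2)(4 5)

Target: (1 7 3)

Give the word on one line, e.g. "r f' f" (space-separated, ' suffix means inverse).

f r' f' f' r'

  after f: (1 3 7 2)(4 5)
  after r': (1 5 2 4 7 3 6)
  after f': (1 4 3 6 2 5 7)
  after f': (1 5 3 6 7 2 4)
  after r': (1 7 3)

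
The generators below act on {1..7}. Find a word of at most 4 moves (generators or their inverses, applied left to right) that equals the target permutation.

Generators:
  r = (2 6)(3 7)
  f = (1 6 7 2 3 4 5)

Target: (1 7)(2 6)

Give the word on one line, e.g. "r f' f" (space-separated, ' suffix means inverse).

  after f: (1 6 7 2 3 4 5)
  after r': (1 2 7 6 3 4 5)
  after f': (1 7)(2 6)

f r' f'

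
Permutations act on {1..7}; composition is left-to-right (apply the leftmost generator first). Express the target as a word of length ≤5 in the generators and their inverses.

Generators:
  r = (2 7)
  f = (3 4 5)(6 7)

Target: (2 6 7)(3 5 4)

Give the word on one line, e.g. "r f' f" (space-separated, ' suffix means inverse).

f' f' r f

  after f': (3 5 4)(6 7)
  after f': (3 4 5)
  after r: (2 7)(3 4 5)
  after f: (2 6 7)(3 5 4)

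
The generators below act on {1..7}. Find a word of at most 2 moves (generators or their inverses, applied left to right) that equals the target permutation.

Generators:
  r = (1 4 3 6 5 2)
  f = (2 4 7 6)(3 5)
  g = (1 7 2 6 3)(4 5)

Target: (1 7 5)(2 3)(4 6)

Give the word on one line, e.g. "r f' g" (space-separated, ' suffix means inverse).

  after g: (1 7 2 6 3)(4 5)
  after r': (1 7 5)(2 3)(4 6)

g r'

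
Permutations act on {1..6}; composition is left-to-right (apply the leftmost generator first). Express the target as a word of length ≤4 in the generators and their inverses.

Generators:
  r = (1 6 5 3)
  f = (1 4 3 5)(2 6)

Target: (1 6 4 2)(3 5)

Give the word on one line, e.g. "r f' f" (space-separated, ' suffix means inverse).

  after r: (1 6 5 3)
  after f': (1 2 6 3 5 4)
  after r: (1 2 5 4 6)
  after f: (1 6 4 2)(3 5)

r f' r f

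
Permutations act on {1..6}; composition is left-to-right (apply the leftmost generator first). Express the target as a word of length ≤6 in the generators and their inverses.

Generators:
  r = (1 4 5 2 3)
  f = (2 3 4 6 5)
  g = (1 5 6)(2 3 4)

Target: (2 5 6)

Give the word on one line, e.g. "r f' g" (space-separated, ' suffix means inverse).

  after f: (2 3 4 6 5)
  after g': (1 6)(4 5)
  after f: (1 5 6)(2 3 4)
  after r': (1 4 5 6 3)
  after r': (2 5 6)

f g' f r' r'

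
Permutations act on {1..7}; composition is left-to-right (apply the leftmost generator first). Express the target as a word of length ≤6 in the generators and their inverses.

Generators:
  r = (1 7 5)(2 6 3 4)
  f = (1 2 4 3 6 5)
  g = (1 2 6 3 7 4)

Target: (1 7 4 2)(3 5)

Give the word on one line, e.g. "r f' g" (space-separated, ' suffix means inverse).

  after g': (1 4 7 3 6 2)
  after g': (1 7 6)(2 4 3)
  after f': (1 7 3)(5 6)
  after f': (1 7 4 2)(3 5)

g' g' f' f'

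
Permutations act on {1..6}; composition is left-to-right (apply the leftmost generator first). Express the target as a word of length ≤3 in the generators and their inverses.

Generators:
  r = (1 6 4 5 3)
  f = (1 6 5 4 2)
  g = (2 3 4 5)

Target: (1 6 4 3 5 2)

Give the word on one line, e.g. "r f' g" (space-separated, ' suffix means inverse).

  after g: (2 3 4 5)
  after r: (1 6 4 3 5 2)

g r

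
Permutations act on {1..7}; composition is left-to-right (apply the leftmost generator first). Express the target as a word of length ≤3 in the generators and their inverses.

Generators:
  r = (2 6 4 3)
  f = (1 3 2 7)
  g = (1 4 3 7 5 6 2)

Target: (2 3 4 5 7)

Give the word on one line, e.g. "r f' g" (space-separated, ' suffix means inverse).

f r' g'

  after f: (1 3 2 7)
  after r': (1 4 6 2 7)
  after g': (2 3 4 5 7)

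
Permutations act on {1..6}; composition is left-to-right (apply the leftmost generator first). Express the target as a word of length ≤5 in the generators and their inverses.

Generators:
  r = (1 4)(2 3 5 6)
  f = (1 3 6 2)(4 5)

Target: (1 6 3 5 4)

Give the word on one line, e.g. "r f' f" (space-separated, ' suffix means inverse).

  after r': (1 4)(2 6 5 3)
  after f: (1 5 6 4 3)
  after r': (1 3 4 2 6)
  after f: (1 6 3 5 4)

r' f r' f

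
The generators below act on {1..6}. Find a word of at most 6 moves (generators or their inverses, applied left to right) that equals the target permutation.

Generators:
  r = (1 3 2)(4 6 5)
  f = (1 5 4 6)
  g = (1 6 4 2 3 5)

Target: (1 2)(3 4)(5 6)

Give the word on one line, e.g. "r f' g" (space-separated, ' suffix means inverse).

  after g': (1 5 3 2 4 6)
  after r': (1 6 2 5)
  after f: (2 4 6)
  after r: (1 3 2 6)(4 5)
  after g': (1 2)(3 4)(5 6)

g' r' f r g'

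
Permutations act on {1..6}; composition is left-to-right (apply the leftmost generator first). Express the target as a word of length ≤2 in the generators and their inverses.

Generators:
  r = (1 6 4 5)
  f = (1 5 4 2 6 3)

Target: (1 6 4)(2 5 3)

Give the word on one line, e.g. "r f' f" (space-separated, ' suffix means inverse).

f' f'

  after f': (1 3 6 2 4 5)
  after f': (1 6 4)(2 5 3)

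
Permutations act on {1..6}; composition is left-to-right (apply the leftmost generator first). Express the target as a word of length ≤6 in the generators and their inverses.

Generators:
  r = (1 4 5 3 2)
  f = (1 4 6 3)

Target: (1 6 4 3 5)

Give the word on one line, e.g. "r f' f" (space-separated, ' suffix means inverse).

  after r: (1 4 5 3 2)
  after r: (1 5 2 4 3)
  after f': (1 5 2)(4 6)
  after r': (1 4 6)(3 5)
  after f: (1 6 4 3 5)

r r f' r' f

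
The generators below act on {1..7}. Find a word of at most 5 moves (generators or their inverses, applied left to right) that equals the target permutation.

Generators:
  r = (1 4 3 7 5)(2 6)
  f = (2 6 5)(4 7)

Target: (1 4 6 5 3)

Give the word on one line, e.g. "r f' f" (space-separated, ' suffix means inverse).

  after r: (1 4 3 7 5)(2 6)
  after r: (1 3 5 4 7)
  after r: (1 7 4 5 3)(2 6)
  after f': (1 4 6 5 3)

r r r f'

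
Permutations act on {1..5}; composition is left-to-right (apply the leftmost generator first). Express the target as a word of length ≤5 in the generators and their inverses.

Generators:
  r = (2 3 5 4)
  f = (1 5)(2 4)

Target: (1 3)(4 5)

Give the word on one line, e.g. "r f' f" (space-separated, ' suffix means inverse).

  after r': (2 4 5 3)
  after f': (1 5 3 4)
  after r': (1 3 5 2 4)
  after f': (1 3)(4 5)

r' f' r' f'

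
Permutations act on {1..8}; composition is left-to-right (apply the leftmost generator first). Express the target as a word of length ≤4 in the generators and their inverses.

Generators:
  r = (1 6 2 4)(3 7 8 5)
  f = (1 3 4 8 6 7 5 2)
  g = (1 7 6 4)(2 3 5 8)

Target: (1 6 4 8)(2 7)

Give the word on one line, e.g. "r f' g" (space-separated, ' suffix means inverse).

  after r': (1 4 2 6)(3 5 8 7)
  after g': (1 6 4 8)(2 7)

r' g'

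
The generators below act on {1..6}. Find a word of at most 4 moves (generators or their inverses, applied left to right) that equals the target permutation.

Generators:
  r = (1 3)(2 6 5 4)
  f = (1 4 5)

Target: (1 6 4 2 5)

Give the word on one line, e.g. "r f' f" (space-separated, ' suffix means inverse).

f r r

  after f: (1 4 5)
  after r: (1 2 6 5 3)
  after r: (1 6 4 2 5)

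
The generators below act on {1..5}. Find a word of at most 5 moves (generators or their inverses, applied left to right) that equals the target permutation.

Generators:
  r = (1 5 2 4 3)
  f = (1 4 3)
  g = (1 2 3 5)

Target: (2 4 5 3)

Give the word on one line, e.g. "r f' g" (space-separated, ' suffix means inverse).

f g f'

  after f: (1 4 3)
  after g: (1 4 5)(2 3)
  after f': (2 4 5 3)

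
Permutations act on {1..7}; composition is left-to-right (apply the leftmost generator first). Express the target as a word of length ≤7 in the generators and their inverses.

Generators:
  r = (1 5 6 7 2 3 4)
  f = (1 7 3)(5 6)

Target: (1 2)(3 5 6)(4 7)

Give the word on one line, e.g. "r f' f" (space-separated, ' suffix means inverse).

  after r': (1 4 3 2 7 6 5)
  after f: (1 4)(2 3)(5 7)
  after r': (1 3 7)(5 6)
  after r': (1 2 7 4 3 6)
  after f': (1 2)(3 5 6)(4 7)

r' f r' r' f'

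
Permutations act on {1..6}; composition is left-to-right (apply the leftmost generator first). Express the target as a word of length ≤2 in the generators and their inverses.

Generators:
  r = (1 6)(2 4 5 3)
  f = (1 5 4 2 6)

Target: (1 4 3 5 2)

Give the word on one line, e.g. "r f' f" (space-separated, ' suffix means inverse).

  after f: (1 5 4 2 6)
  after r': (1 4 3 5 2)

f r'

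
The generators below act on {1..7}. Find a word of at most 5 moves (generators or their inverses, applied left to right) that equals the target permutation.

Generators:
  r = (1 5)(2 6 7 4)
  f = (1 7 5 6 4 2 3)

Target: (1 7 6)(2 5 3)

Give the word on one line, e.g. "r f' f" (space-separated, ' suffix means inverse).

f r' f r'

  after f: (1 7 5 6 4 2 3)
  after r': (1 6 7)(2 3 5)
  after f: (1 4 2)(3 6 5)
  after r': (1 7 6)(2 5 3)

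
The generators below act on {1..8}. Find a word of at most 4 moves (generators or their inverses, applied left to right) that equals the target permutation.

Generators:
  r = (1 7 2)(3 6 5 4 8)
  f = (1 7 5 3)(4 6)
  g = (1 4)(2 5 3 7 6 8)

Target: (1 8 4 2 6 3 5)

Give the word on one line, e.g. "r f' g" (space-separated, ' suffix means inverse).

f' r f' r

  after f': (1 3 5 7)(4 6)
  after r: (1 6 8 3 4 5 2)
  after f': (1 4 7)(2 3 6 8 5)
  after r: (1 8 4 2 6 3 5)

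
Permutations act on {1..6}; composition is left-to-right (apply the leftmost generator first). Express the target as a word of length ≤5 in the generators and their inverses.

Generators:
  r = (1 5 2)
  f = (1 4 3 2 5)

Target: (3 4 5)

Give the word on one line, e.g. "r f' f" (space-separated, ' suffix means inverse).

r f' r

  after r: (1 5 2)
  after f': (1 2 5 3 4)
  after r: (3 4 5)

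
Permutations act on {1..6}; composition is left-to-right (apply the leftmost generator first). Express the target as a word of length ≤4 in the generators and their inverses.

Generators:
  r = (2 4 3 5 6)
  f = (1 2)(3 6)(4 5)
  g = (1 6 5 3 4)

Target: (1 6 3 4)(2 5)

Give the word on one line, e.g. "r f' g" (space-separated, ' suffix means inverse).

  after g': (1 4 3 5 6)
  after r: (1 3 6)(2 4 5)
  after g': (1 5 2 3)(4 6)
  after g': (1 6 3 4)(2 5)

g' r g' g'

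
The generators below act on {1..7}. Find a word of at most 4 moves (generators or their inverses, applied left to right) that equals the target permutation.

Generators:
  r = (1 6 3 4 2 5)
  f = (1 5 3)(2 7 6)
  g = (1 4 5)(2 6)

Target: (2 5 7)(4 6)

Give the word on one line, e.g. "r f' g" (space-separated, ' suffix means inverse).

  after g': (1 5 4)(2 6)
  after r: (2 3 4 6 5)
  after g': (1 5 6 4 2 3)
  after f': (2 5 7)(4 6)

g' r g' f'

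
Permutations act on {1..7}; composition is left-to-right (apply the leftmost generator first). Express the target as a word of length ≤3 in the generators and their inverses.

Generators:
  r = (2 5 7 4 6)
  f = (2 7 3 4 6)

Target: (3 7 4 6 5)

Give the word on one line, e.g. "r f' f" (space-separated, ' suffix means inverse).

r f r'

  after r: (2 5 7 4 6)
  after f: (2 5 3 4)(6 7)
  after r': (3 7 4 6 5)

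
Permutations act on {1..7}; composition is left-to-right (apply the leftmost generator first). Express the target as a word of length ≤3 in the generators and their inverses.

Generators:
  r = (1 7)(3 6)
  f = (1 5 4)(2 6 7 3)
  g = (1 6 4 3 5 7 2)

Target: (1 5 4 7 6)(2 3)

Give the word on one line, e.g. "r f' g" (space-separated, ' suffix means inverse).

f r

  after f: (1 5 4)(2 6 7 3)
  after r: (1 5 4 7 6)(2 3)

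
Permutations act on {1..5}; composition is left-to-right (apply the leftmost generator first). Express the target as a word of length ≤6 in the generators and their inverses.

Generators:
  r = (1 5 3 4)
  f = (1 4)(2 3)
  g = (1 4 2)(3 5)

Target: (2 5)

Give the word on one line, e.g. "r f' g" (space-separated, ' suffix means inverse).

  after f: (1 4)(2 3)
  after r': (1 3 2 5)
  after g': (1 5 2 3 4)
  after r': (2 5)

f r' g' r'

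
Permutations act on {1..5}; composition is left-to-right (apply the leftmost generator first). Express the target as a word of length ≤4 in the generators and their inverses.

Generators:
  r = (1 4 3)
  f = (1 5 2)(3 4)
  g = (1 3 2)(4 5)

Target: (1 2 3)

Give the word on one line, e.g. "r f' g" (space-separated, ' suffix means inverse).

  after g: (1 3 2)(4 5)
  after g: (1 2 3)

g g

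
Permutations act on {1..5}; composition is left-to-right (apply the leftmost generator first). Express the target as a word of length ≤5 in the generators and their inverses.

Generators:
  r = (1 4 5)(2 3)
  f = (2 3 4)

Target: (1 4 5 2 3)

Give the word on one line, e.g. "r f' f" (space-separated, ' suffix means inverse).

r' f' r'

  after r': (1 5 4)(2 3)
  after f': (1 5 3 4)
  after r': (1 4 5 2 3)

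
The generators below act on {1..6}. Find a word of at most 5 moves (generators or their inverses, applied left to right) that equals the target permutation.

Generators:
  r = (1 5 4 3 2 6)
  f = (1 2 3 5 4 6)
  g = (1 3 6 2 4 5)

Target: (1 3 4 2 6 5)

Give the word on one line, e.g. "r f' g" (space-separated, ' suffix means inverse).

  after r': (1 6 2 3 4 5)
  after r': (1 2 4)(3 5 6)
  after f: (1 3 4 2 6 5)

r' r' f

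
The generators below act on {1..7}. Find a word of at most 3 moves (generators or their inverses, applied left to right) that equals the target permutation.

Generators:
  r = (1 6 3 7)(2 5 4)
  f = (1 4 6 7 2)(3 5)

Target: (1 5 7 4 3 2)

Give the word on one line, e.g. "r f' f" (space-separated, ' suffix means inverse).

  after r: (1 6 3 7)(2 5 4)
  after r: (1 3)(2 4 5)(6 7)
  after f': (1 5 7 4 3 2)

r r f'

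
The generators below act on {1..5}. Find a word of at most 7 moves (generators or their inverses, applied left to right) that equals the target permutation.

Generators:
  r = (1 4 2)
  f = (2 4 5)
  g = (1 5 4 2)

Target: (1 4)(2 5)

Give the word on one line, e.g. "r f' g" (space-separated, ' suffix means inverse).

g f g r' r'

  after g: (1 5 4 2)
  after f: (1 2)
  after g: (2 5 4)
  after r': (1 2 5)
  after r': (1 4)(2 5)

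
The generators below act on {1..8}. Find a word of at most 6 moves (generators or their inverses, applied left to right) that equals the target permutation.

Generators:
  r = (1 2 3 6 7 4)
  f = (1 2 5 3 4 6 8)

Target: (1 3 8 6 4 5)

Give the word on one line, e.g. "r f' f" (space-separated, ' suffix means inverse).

  after f: (1 2 5 3 4 6 8)
  after r': (2 5)(3 7 6 8 4)
  after r': (1 4 2 5)(3 6 8 7)
  after f: (1 6)(2 3 8 7 4 5)
  after r': (1 3 8 6 4 5)

f r' r' f r'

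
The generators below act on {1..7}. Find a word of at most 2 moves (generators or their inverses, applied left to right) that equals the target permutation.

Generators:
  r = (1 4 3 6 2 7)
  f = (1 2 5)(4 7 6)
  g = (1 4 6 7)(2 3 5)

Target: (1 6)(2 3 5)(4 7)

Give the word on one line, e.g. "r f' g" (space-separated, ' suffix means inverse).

  after g': (1 7 6 4)(2 5 3)
  after g': (1 6)(2 3 5)(4 7)

g' g'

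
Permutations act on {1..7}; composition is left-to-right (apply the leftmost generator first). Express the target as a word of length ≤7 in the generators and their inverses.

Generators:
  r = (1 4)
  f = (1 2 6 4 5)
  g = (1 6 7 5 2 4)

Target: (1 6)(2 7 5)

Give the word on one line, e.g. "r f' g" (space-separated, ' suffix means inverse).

g f g' f r'

  after g: (1 6 7 5 2 4)
  after f: (1 4 2 5 6 7)
  after g': (1 2 7 4 5)
  after f: (1 6 4)(2 7 5)
  after r': (1 6)(2 7 5)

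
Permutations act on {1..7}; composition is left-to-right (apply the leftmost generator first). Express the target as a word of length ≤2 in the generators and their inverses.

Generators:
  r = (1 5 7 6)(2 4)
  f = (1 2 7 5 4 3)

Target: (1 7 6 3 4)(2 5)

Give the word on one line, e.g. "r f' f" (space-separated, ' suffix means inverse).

r f'

  after r: (1 5 7 6)(2 4)
  after f': (1 7 6 3 4)(2 5)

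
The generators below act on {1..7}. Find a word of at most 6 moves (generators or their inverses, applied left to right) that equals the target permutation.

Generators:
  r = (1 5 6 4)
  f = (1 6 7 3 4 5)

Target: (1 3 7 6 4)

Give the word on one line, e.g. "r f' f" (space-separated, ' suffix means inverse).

  after r: (1 5 6 4)
  after r: (1 6)(4 5)
  after r: (1 4 6 5)
  after f': (1 3 7 6 4)

r r r f'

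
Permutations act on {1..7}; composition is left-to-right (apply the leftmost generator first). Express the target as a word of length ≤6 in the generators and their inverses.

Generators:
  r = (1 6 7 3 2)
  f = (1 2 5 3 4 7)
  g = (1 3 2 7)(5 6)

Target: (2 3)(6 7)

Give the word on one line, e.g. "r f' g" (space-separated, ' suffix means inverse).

  after r: (1 6 7 3 2)
  after g: (1 5 6)(2 3 7)
  after g: (1 6 3)
  after r': (2 3)(6 7)

r g g r'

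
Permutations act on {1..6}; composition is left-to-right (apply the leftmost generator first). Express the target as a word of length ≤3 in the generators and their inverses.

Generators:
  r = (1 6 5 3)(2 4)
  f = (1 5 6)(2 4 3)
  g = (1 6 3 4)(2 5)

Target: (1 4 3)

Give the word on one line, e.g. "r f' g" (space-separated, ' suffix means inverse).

  after r': (1 3 5 6)(2 4)
  after f': (1 4 3)

r' f'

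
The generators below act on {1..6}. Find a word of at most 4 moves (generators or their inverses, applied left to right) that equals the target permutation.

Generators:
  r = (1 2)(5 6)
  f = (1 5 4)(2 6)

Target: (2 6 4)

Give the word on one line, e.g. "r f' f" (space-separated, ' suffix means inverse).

r f' f' r'

  after r: (1 2)(5 6)
  after f': (1 6)(2 4 5)
  after f': (1 2 5 6 4)
  after r': (2 6 4)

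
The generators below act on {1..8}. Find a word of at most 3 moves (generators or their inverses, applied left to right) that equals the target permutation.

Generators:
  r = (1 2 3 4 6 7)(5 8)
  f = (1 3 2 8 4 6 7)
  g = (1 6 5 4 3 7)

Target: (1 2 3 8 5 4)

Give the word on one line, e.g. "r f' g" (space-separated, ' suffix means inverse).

f f g

  after f: (1 3 2 8 4 6 7)
  after f: (1 2 4 7 3 8 6)
  after g: (1 2 3 8 5 4)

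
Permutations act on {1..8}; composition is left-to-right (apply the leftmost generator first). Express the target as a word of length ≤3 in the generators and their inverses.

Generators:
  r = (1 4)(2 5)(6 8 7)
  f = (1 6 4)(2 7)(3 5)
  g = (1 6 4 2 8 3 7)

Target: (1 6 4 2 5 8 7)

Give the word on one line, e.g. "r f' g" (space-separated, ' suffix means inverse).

f g' f

  after f: (1 6 4)(2 7)(3 5)
  after g': (2 3 5 8)(4 7)
  after f: (1 6 4 2 5 8 7)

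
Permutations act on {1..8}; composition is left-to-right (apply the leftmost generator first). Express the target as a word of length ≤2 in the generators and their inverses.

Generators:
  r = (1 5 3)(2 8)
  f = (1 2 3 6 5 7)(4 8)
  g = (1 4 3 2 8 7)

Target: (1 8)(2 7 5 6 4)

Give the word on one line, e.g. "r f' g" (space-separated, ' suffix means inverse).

  after f': (1 7 5 6 3 2)(4 8)
  after g': (1 8)(2 7 5 6 4)

f' g'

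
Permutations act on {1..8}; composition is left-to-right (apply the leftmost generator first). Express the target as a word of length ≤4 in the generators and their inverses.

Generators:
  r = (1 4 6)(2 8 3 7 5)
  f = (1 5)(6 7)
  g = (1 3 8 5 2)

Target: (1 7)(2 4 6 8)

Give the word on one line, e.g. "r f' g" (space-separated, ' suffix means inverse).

  after g': (1 2 5 8 3)
  after f: (1 2)(3 5 8)(6 7)
  after r': (1 5 2 6 3 7 4)
  after r': (1 7)(2 4 6 8)

g' f r' r'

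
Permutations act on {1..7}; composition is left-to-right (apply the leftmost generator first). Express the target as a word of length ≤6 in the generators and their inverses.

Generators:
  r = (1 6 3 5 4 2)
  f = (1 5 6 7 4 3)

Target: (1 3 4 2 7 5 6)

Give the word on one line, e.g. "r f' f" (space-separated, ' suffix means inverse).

f f r' f'

  after f: (1 5 6 7 4 3)
  after f: (1 6 4)(3 5 7)
  after r': (2 4)(5 7 6)
  after f': (1 3 4 2 7 5 6)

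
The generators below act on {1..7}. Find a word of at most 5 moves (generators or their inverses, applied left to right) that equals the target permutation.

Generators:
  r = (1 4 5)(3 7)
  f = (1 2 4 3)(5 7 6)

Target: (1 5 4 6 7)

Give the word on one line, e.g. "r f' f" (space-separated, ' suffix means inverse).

f r' f r

  after f: (1 2 4 3)(5 7 6)
  after r': (1 2)(3 5)(4 7 6)
  after f: (1 4 6 3 7 5)
  after r: (1 5 4 6 7)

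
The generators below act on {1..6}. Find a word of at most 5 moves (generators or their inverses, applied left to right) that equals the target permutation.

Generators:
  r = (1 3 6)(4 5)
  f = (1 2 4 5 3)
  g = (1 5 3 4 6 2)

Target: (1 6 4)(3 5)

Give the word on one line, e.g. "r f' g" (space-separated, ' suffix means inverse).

  after r: (1 3 6)(4 5)
  after f': (1 5 2)(3 6)
  after g': (3 4)(5 6)
  after r': (1 6 4)(3 5)

r f' g' r'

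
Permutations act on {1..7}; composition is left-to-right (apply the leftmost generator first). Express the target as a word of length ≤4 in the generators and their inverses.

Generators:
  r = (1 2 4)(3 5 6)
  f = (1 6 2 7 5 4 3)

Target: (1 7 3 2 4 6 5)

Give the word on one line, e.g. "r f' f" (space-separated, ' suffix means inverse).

f f f

  after f: (1 6 2 7 5 4 3)
  after f: (1 2 5 3 6 7 4)
  after f: (1 7 3 2 4 6 5)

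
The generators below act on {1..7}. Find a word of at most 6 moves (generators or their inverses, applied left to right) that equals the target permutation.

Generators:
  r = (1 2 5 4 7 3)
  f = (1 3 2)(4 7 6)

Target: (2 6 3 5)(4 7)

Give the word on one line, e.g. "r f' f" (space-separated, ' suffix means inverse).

f f r' f r

  after f: (1 3 2)(4 7 6)
  after f: (1 2 3)(4 6 7)
  after r': (2 7 5)(4 6)
  after f: (1 3 2 6 7 5)
  after r: (2 6 3 5)(4 7)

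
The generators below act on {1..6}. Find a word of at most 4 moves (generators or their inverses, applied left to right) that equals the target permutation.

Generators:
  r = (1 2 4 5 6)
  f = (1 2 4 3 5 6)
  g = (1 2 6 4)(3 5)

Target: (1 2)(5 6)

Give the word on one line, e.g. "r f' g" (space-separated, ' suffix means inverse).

  after f: (1 2 4 3 5 6)
  after g': (2 6 4 5)
  after g': (1 4 3 5)
  after f': (1 2)(5 6)

f g' g' f'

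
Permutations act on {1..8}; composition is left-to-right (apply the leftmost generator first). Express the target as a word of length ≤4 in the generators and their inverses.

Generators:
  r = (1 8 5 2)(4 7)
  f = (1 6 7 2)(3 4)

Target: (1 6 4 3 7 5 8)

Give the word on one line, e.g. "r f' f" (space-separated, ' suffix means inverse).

  after f: (1 6 7 2)(3 4)
  after r': (1 6 4 3 7 5 8)

f r'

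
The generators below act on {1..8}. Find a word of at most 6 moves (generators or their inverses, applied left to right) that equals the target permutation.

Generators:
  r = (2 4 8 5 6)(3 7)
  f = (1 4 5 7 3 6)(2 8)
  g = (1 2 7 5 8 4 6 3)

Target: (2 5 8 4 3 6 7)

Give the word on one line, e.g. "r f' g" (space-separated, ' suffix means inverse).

  after f: (1 4 5 7 3 6)(2 8)
  after r': (1 2 4 8 6)(3 5)
  after r': (1 6)(3 8 5 7)
  after g: (1 3 4 6 2 7)
  after g: (2 5 8 4 3 6 7)

f r' r' g g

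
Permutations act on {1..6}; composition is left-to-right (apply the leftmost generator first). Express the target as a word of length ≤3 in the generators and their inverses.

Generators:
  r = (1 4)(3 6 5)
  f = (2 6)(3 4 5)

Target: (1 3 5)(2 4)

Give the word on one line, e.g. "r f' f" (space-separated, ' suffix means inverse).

f' r f'

  after f': (2 6)(3 5 4)
  after r: (1 4 6 2 5)
  after f': (1 3 5)(2 4)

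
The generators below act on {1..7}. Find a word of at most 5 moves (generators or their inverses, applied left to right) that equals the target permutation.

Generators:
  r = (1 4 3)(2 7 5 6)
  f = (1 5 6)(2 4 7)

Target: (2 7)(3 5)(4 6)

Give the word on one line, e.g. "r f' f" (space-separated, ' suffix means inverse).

  after r': (1 3 4)(2 6 5 7)
  after r': (1 4 3)(2 5)(6 7)
  after f: (1 7)(2 6)(3 5 4)
  after r: (1 5 3 6 7 4)
  after f': (2 7)(3 5)(4 6)

r' r' f r f'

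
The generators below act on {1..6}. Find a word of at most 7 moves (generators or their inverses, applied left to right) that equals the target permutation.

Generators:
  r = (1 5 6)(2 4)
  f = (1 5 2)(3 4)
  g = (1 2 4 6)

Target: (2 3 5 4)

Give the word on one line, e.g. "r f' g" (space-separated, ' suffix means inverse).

r f g g r

  after r: (1 5 6)(2 4)
  after f: (1 2 3 4)(5 6)
  after g: (1 4 2 3 6 5)
  after g: (1 6 5 2 3)
  after r: (2 3 5 4)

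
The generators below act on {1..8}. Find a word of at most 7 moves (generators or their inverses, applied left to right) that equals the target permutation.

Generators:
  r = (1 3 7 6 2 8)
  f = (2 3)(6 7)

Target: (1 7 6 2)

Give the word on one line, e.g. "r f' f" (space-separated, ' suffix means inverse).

r' f r' r' f'

  after r': (1 8 2 6 7 3)
  after f: (1 8 3)(2 7)
  after r': (1 2 3 8)(6 7)
  after r': (1 6 3 2)
  after f': (1 7 6 2)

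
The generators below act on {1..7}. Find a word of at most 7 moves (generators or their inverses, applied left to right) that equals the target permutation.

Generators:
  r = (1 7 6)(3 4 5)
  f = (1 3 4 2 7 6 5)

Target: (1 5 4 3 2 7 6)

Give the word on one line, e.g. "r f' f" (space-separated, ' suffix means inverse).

  after f': (1 5 6 7 2 4 3)
  after f': (1 6 2 3 5 7 4)
  after f': (1 7 3 6 4 5 2)
  after r': (2 6 3 7 5)
  after f': (1 5 4 3 2 7 6)

f' f' f' r' f'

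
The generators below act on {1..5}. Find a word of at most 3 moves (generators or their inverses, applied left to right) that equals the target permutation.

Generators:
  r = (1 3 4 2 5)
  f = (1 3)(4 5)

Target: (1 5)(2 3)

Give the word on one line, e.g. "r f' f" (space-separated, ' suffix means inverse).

f' r' r'

  after f': (1 3)(4 5)
  after r': (2 4)(3 5)
  after r': (1 5)(2 3)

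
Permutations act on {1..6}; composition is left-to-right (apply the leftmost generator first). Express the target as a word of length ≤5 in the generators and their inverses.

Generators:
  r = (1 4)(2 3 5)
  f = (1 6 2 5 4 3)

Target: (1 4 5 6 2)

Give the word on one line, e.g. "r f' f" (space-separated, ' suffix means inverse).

  after f': (1 3 4 5 2 6)
  after f': (1 4 2)(3 5 6)
  after r: (2 4 3)(5 6)
  after r: (1 4 5 6 2)

f' f' r r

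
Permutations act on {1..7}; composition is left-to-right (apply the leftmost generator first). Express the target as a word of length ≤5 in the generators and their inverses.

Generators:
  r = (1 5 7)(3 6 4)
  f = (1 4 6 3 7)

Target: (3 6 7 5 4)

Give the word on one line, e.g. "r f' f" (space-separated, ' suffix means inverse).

r f' r'

  after r: (1 5 7)(3 6 4)
  after f': (1 5 3 4 6)
  after r': (3 6 7 5 4)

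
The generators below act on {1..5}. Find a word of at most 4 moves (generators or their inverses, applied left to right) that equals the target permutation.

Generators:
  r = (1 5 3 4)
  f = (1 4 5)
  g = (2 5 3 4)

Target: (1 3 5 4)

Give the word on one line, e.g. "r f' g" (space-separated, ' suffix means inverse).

  after f: (1 4 5)
  after r': (1 3 5 4)

f r'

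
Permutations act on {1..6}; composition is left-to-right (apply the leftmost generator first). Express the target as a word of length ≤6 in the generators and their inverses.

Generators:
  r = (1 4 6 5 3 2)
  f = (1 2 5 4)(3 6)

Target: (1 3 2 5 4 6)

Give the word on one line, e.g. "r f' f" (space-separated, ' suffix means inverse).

  after r: (1 4 6 5 3 2)
  after f: (3 5 6 4)
  after r': (1 2 3 6)(4 5)
  after f: (1 5)(2 6)
  after r: (1 3 2 5 4 6)

r f r' f r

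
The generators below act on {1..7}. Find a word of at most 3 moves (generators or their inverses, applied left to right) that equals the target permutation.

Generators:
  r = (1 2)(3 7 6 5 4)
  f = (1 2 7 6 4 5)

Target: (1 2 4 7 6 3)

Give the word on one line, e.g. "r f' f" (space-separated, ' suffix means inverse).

  after r: (1 2)(3 7 6 5 4)
  after f': (2 5 6 4 3)
  after r: (1 2 4 7 6 3)

r f' r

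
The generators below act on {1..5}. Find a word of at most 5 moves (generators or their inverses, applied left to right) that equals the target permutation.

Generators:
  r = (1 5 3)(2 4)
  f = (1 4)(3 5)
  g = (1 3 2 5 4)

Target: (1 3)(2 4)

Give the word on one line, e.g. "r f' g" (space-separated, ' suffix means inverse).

  after g': (1 4 5 2 3)
  after g': (1 5 3 4 2)
  after f: (1 3)(2 4)

g' g' f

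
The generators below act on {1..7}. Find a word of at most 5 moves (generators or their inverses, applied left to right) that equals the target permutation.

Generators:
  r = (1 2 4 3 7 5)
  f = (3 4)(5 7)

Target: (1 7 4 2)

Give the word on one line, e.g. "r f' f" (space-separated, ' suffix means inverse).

r' f f f

  after r': (1 5 7 3 4 2)
  after f: (1 7 4 2)
  after f: (1 5 7 3 4 2)
  after f: (1 7 4 2)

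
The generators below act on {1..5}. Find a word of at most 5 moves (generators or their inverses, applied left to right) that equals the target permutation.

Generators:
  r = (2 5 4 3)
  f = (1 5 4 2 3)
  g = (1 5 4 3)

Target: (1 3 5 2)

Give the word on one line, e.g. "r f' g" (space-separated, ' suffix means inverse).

g' r f' r

  after g': (1 3 4 5)
  after r: (1 2 5)
  after f': (1 4 5 3 2)
  after r: (1 3 5 2)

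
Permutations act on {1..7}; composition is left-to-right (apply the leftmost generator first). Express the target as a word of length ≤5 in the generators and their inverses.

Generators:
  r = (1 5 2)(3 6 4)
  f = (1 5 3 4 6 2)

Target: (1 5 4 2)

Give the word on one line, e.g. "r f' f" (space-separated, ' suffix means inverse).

  after r: (1 5 2)(3 6 4)
  after f': (3 4 5 6)
  after r: (1 5 4 2)

r f' r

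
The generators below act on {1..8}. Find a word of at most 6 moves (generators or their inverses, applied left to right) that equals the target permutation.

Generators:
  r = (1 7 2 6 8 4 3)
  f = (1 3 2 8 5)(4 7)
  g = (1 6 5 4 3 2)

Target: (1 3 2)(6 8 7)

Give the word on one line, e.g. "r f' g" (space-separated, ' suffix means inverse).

f' g' g' f

  after f': (1 5 8 2 3)(4 7)
  after g': (1 6)(2 4 7 5 8 3)
  after g': (2 5 8 4 7 6)
  after f: (1 3 2)(6 8 7)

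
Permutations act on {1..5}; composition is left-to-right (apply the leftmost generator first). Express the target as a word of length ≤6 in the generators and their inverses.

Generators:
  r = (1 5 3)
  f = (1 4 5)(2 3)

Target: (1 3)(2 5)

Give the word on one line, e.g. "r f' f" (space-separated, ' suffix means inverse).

r r f' r f'

  after r: (1 5 3)
  after r: (1 3 5)
  after f': (1 2 3 4)
  after r: (1 2)(3 4 5)
  after f': (1 3)(2 5)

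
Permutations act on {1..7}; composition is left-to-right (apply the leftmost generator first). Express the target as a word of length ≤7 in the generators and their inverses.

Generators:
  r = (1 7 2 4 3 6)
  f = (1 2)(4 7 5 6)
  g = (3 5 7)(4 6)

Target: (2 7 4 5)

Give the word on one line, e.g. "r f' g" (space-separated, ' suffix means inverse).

r' f' f' r' g'

  after r': (1 6 3 4 2 7)
  after f': (1 5 7 2 4)(3 6)
  after f': (1 7)(2 6 3 5 4)
  after r': (2 3 5)(4 7 6)
  after g': (2 7 4 5)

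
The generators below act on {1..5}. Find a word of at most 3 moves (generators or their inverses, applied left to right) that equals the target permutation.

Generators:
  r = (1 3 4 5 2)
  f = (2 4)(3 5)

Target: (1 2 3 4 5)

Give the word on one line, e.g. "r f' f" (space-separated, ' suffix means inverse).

f r'

  after f: (2 4)(3 5)
  after r': (1 2 3 4 5)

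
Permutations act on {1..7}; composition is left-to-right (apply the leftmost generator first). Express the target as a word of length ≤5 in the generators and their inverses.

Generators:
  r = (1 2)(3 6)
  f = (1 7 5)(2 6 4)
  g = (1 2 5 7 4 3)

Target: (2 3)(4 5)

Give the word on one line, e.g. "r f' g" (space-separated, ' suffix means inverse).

  after f: (1 7 5)(2 6 4)
  after r: (1 7 5 2 3 6 4)
  after f': (2 3)(4 5)

f r f'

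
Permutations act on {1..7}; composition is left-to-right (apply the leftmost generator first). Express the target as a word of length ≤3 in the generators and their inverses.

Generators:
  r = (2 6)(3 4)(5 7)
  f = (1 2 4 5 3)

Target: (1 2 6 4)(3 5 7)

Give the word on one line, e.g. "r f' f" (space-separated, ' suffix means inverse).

r f

  after r: (2 6)(3 4)(5 7)
  after f: (1 2 6 4)(3 5 7)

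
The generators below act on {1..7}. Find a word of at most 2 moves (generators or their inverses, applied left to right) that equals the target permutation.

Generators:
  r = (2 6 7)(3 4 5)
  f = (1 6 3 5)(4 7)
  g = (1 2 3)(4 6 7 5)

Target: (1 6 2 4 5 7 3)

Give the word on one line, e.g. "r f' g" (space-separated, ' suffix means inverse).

  after r': (2 7 6)(3 5 4)
  after f: (1 6 2 4 5 7 3)

r' f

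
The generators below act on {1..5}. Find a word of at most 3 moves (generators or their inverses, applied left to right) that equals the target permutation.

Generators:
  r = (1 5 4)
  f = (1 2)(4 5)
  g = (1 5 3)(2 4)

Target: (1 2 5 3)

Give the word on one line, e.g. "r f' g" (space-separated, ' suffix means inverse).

r f g

  after r: (1 5 4)
  after f: (1 4 2)
  after g: (1 2 5 3)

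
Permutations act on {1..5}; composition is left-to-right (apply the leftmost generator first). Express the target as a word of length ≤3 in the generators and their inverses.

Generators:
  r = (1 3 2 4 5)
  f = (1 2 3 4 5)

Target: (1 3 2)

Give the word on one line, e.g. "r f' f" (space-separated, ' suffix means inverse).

  after f: (1 2 3 4 5)
  after r': (1 3 2)

f r'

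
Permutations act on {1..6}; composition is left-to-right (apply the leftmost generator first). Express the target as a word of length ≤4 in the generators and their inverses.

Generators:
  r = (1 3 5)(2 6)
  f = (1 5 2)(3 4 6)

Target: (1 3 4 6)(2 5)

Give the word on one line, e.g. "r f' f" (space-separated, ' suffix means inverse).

f' f' r r

  after f': (1 2 5)(3 6 4)
  after f': (1 5 2)(3 4 6)
  after r: (2 3 4)(5 6)
  after r: (1 3 4 6)(2 5)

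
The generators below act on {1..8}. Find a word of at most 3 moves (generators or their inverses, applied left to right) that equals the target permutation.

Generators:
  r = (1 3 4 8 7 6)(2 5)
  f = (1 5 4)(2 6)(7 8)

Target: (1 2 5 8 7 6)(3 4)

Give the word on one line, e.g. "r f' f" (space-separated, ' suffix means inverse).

  after f': (1 4 5)(2 6)(7 8)
  after f': (1 5 4)
  after r: (1 2 5 8 7 6)(3 4)

f' f' r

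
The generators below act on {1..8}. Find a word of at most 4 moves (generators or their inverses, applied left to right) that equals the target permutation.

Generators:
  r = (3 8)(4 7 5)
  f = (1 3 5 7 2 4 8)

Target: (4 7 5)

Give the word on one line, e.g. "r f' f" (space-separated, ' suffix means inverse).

  after r': (3 8)(4 5 7)
  after r': (4 7 5)

r' r'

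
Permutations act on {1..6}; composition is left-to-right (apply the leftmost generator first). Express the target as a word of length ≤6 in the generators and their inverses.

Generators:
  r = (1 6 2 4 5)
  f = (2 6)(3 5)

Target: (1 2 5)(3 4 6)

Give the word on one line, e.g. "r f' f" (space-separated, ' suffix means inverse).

f r r f' r

  after f: (2 6)(3 5)
  after r: (1 6 4 5 3)
  after r: (1 2 4)(3 6 5)
  after f': (1 6 3 2 4)
  after r: (1 2 5)(3 4 6)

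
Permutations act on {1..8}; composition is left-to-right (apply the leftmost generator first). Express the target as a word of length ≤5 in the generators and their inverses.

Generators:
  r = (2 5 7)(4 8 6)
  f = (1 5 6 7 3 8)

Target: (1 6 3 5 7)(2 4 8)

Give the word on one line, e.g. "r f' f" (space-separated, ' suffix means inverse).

  after r: (2 5 7)(4 8 6)
  after f: (1 5 3 8 7 2 6 4)
  after r: (1 7 5 3 6 8 2 4)
  after f': (1 6 3 5 7)(2 4 8)

r f r f'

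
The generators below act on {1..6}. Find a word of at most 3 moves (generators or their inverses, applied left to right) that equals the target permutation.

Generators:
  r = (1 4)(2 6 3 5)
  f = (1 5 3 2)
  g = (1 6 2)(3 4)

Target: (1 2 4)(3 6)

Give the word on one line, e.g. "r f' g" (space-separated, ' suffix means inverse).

  after f: (1 5 3 2)
  after r: (1 2 4)(3 6)

f r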